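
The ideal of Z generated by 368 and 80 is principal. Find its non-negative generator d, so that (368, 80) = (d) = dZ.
In the PID Z, (a, b) is generated by gcd(a, b). Compute gcd(368, 80) with the extended Euclidean algorithm, tracking rows (r, s, t) with s·368 + t·80 = r:
  row A: (368, 1, 0)   [1·368 + 0·80 = 368]
  row B: (80, 0, 1)   [0·368 + 1·80 = 80]
  368 = 4·80 + 48   → row C = row A − 4·row B = (48, 1, −4)   [check: 1·368 − 4·80 = 48]
  80 = 1·48 + 32   → row D = row B − 1·row C = (32, −1, 5)   [check: −1·368 + 5·80 = 32]
  48 = 1·32 + 16   → row E = row C − 1·row D = (16, 2, −9)   [check: 2·368 − 9·80 = 16]
  32 = 2·16 + 0   → remainder 0, stop. gcd = 16 (last nonzero row E).
So gcd(368, 80) = 16, with Bézout identity 2·368 − 9·80 = 16. Containment (⊇): the Bézout identity exhibits 16 as an element of (368, 80), giving (16) ⊆ (368, 80). Containment (⊆): since 16 | 368 and 16 | 80 (368 = 16·23, 80 = 16·5), every Z-linear combination of 368 and 80 is divisible by 16, so (368, 80) ⊆ (16). Therefore (368, 80) = (16), d = 16.

Final answer: (368, 80) = (16); d = 16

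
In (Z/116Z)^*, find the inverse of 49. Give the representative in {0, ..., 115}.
Apply the extended Euclidean algorithm to (116, 49), tracking rows (r, s, t) with s·116 + t·49 = r. Each division r_prev = q·r_cur + r_new produces the new row as (previous row) − q·(current row):
  row A: (116, 1, 0)   [1·116 + 0·49 = 116]
  row B: (49, 0, 1)   [0·116 + 1·49 = 49]
  116 = 2·49 + 18   → row C = row A − 2·row B = (18, 1, −2)   [check: 1·116 − 2·49 = 18]
  49 = 2·18 + 13   → row D = row B − 2·row C = (13, −2, 5)   [check: −2·116 + 5·49 = 13]
  18 = 1·13 + 5   → row E = row C − 1·row D = (5, 3, −7)   [check: 3·116 − 7·49 = 5]
  13 = 2·5 + 3   → row F = row D − 2·row E = (3, −8, 19)   [check: −8·116 + 19·49 = 3]
  5 = 1·3 + 2   → row G = row E − 1·row F = (2, 11, −26)   [check: 11·116 − 26·49 = 2]
  3 = 1·2 + 1   → row H = row F − 1·row G = (1, −19, 45)   [check: −19·116 + 45·49 = 1]
  2 = 2·1 + 0   → remainder 0, stop. gcd = 1 (last nonzero row H).
The gcd is 1, so 49 is invertible mod 116. The last nonzero row gives −19·116 + 45·49 = 1, so t = 45. So 49^(−1) ≡ 45 (mod 116). Verify: 49 · 45 = 2205 ≡ 1 (mod 116). ✓

Final answer: 49^(−1) ≡ 45 (mod 116)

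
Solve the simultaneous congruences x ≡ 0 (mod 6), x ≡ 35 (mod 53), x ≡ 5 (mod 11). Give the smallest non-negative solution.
The moduli 6, 53, 11 are pairwise coprime, so by the CRT there is a unique solution mod 6·53·11 = 3498.
Solve by successive substitution. Start with x ≡ 0 (mod 6).
  Combine with x ≡ 35 (mod 53): write x = 6·t and require 6·t ≡ 35 (mod 53). Since 6^(−1) ≡ 9 (mod 53), t ≡ 9·35 ≡ 50 (mod 53). So x ≡ 6·50 = 300 (mod 318).
  Combine with x ≡ 5 (mod 11): write x = 300 + 318·t and require 300 + 318·t ≡ 5 (mod 11), i.e. 318·t ≡ 5 − 300 ≡ 2 (mod 11). Since 318^(−1) ≡ 10 (mod 11) (318 ≡ 10 (mod 11)), t ≡ 10·2 ≡ 9 (mod 11). So x ≡ 300 + 318·9 = 3162 (mod 3498).
Unique solution in [0, 3498): x = 3162.

Final answer: x ≡ 3162 (mod 3498); the representative in [0, 3498) is 3162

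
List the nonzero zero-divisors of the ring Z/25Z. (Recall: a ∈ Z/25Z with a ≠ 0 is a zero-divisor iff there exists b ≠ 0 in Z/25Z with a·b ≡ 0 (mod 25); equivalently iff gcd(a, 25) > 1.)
nonzero zero-divisors of Z/25Z = {5, 10, 15, 20}

An element a ∈ Z/25Z (with a ≠ 0) is a zero-divisor iff gcd(a, 25) > 1 (because a is a unit precisely when gcd(a, n) = 1, and in Z/nZ every nonzero, non-unit element is a zero-divisor). Scan a = 1, ..., 24 and keep those with gcd(a, 25) > 1:
  gcd(5, 25) = 5, gcd(10, 25) = 5, gcd(15, 25) = 5, gcd(20, 25) = 5.
All other a ∈ {1, ..., 24} have gcd(a, 25) = 1 and are units. So the nonzero zero-divisors are exactly the 4 values of a appearing in this scan.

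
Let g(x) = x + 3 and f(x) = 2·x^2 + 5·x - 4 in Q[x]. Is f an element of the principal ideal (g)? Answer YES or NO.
NO

In Q[x] the ideal (g) consists of all multiples of g, so f ∈ (g) iff g | f, i.e. iff the remainder of f on division by g is 0. Divide f by g (g is monic, so eliminate the leading term of the running remainder at each step):
  leading term 2·x^2: subtract (2·x)·g(x) = 2·x^2 + 6·x, leaving -x - 4
  leading term -x: subtract (-1)·g(x) = -x - 3, leaving -1
The remainder r(x) = -1 ≠ 0 (and deg r < deg g), so g ∤ f, i.e. f ∉ (g).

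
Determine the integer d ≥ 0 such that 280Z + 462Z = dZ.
(280, 462) = (14); d = 14

In the PID Z, (a, b) is generated by gcd(a, b). Compute gcd(462, 280) with the extended Euclidean algorithm, tracking rows (r, s, t) with s·462 + t·280 = r:
  row A: (462, 1, 0)   [1·462 + 0·280 = 462]
  row B: (280, 0, 1)   [0·462 + 1·280 = 280]
  462 = 1·280 + 182   → row C = row A − 1·row B = (182, 1, −1)   [check: 1·462 − 1·280 = 182]
  280 = 1·182 + 98   → row D = row B − 1·row C = (98, −1, 2)   [check: −1·462 + 2·280 = 98]
  182 = 1·98 + 84   → row E = row C − 1·row D = (84, 2, −3)   [check: 2·462 − 3·280 = 84]
  98 = 1·84 + 14   → row F = row D − 1·row E = (14, −3, 5)   [check: −3·462 + 5·280 = 14]
  84 = 6·14 + 0   → remainder 0, stop. gcd = 14 (last nonzero row F).
So gcd(280, 462) = 14, with Bézout identity −3·462 + 5·280 = 14. Containment (⊇): the Bézout identity exhibits 14 as an element of (280, 462), giving (14) ⊆ (280, 462). Containment (⊆): since 14 | 280 and 14 | 462 (280 = 14·20, 462 = 14·33), every Z-linear combination of 280 and 462 is divisible by 14, so (280, 462) ⊆ (14). Therefore (280, 462) = (14), d = 14.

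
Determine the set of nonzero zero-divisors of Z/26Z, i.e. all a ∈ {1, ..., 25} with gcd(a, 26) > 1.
nonzero zero-divisors of Z/26Z = {2, 4, 6, 8, 10, 12, 13, 14, 16, 18, 20, 22, 24}

An element a ∈ Z/26Z (with a ≠ 0) is a zero-divisor iff gcd(a, 26) > 1 (because a is a unit precisely when gcd(a, n) = 1, and in Z/nZ every nonzero, non-unit element is a zero-divisor). Scan a = 1, ..., 25 and keep those with gcd(a, 26) > 1:
  gcd(2, 26) = 2, gcd(4, 26) = 2, gcd(6, 26) = 2, gcd(8, 26) = 2, gcd(10, 26) = 2, gcd(12, 26) = 2, gcd(13, 26) = 13, gcd(14, 26) = 2, gcd(16, 26) = 2, gcd(18, 26) = 2, gcd(20, 26) = 2, gcd(22, 26) = 2, gcd(24, 26) = 2.
All other a ∈ {1, ..., 25} have gcd(a, 26) = 1 and are units. So the nonzero zero-divisors are exactly the 13 values of a appearing in this scan.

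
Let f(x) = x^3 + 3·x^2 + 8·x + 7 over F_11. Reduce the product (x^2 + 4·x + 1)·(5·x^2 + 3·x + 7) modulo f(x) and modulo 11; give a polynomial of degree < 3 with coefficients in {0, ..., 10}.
a · b ≡ 4·x^2 + 9·x + 6 (mod f(x))

Multiply as integer polynomials: a · b = 5·x^4 + 23·x^3 + 24·x^2 + 31·x + 7. Reducing coefficients mod 11: a · b ≡ 5·x^4 + x^3 + 2·x^2 + 9·x + 7. Now divide by f(x) = x^3 + 3·x^2 + 8·x + 7 in F_11[x], eliminating the leading term at each step:
  leading term 5·x^4: subtract (5·x)·f(x) = 5·x^4 + 4·x^3 + 7·x^2 + 2·x, leaving 8·x^3 + 6·x^2 + 7·x + 7 (coefficients mod 11)
  leading term 8·x^3: subtract (8)·f(x) = 8·x^3 + 2·x^2 + 9·x + 1, leaving 4·x^2 + 9·x + 6 (coefficients mod 11)
The degree is now < 3, so this is the remainder. Hence a · b ≡ 4·x^2 + 9·x + 6 in F_11[x]/(f).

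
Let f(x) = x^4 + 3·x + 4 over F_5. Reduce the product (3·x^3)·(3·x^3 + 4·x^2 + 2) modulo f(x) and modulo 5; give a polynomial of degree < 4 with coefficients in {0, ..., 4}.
a · b ≡ 4·x^3 + 3·x^2 + 2·x (mod f(x))

Multiply as integer polynomials: a · b = 9·x^6 + 12·x^5 + 6·x^3. Reducing coefficients mod 5: a · b ≡ 4·x^6 + 2·x^5 + x^3. Now divide by f(x) = x^4 + 3·x + 4 in F_5[x], eliminating the leading term at each step:
  leading term 4·x^6: subtract (4·x^2)·f(x) = 4·x^6 + 2·x^3 + x^2, leaving 2·x^5 + 4·x^3 + 4·x^2 (coefficients mod 5)
  leading term 2·x^5: subtract (2·x)·f(x) = 2·x^5 + x^2 + 3·x, leaving 4·x^3 + 3·x^2 + 2·x (coefficients mod 5)
The degree is now < 4, so this is the remainder. Hence a · b ≡ 4·x^3 + 3·x^2 + 2·x in F_5[x]/(f).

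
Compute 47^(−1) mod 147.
47^(−1) ≡ 122 (mod 147)

Apply the extended Euclidean algorithm to (147, 47), tracking rows (r, s, t) with s·147 + t·47 = r. Each division r_prev = q·r_cur + r_new produces the new row as (previous row) − q·(current row):
  row A: (147, 1, 0)   [1·147 + 0·47 = 147]
  row B: (47, 0, 1)   [0·147 + 1·47 = 47]
  147 = 3·47 + 6   → row C = row A − 3·row B = (6, 1, −3)   [check: 1·147 − 3·47 = 6]
  47 = 7·6 + 5   → row D = row B − 7·row C = (5, −7, 22)   [check: −7·147 + 22·47 = 5]
  6 = 1·5 + 1   → row E = row C − 1·row D = (1, 8, −25)   [check: 8·147 − 25·47 = 1]
  5 = 5·1 + 0   → remainder 0, stop. gcd = 1 (last nonzero row E).
The gcd is 1, so 47 is invertible mod 147. The last nonzero row gives 8·147 − 25·47 = 1, so t = −25. So 47^(−1) ≡ −25 ≡ 122 (mod 147). Verify: 47 · 122 = 5734 ≡ 1 (mod 147). ✓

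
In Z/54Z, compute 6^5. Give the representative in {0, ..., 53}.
Use repeated squaring. Binary(5) = 101. Walk through the bits of the exponent 5 left-to-right: at each bit after the leading one, square the running value, then multiply by 6 if the bit is 1 (always reducing mod 54):
  bit 1 = 1 (leading): start with 6.
  bit 2 = 0: square 6^2 = 36 (mod 54).
  bit 3 = 1: square 36^2 = 1296 ≡ 0; bit is 1, so multiply 0·6 = 0 (mod 54).
Final value: 6^5 ≡ 0 (mod 54).

Final answer: 0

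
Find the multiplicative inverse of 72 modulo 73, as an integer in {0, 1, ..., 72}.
72^(−1) ≡ 72 (mod 73)

Apply the extended Euclidean algorithm to (73, 72), tracking rows (r, s, t) with s·73 + t·72 = r. Each division r_prev = q·r_cur + r_new produces the new row as (previous row) − q·(current row):
  row A: (73, 1, 0)   [1·73 + 0·72 = 73]
  row B: (72, 0, 1)   [0·73 + 1·72 = 72]
  73 = 1·72 + 1   → row C = row A − 1·row B = (1, 1, −1)   [check: 1·73 − 1·72 = 1]
  72 = 72·1 + 0   → remainder 0, stop. gcd = 1 (last nonzero row C).
The gcd is 1, so 72 is invertible mod 73. The last nonzero row gives 1·73 − 1·72 = 1, so t = −1. So 72^(−1) ≡ −1 ≡ 72 (mod 73). Verify: 72 · 72 = 5184 ≡ 1 (mod 73). ✓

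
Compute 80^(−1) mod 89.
80^(−1) ≡ 79 (mod 89)

Apply the extended Euclidean algorithm to (89, 80), tracking rows (r, s, t) with s·89 + t·80 = r. Each division r_prev = q·r_cur + r_new produces the new row as (previous row) − q·(current row):
  row A: (89, 1, 0)   [1·89 + 0·80 = 89]
  row B: (80, 0, 1)   [0·89 + 1·80 = 80]
  89 = 1·80 + 9   → row C = row A − 1·row B = (9, 1, −1)   [check: 1·89 − 1·80 = 9]
  80 = 8·9 + 8   → row D = row B − 8·row C = (8, −8, 9)   [check: −8·89 + 9·80 = 8]
  9 = 1·8 + 1   → row E = row C − 1·row D = (1, 9, −10)   [check: 9·89 − 10·80 = 1]
  8 = 8·1 + 0   → remainder 0, stop. gcd = 1 (last nonzero row E).
The gcd is 1, so 80 is invertible mod 89. The last nonzero row gives 9·89 − 10·80 = 1, so t = −10. So 80^(−1) ≡ −10 ≡ 79 (mod 89). Verify: 80 · 79 = 6320 ≡ 1 (mod 89). ✓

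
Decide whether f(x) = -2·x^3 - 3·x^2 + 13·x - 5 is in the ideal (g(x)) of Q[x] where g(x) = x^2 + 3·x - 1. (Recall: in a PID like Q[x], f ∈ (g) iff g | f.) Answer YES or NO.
NO

In Q[x] the ideal (g) consists of all multiples of g, so f ∈ (g) iff g | f, i.e. iff the remainder of f on division by g is 0. Divide f by g (g is monic, so eliminate the leading term of the running remainder at each step):
  leading term -2·x^3: subtract (-2·x)·g(x) = -2·x^3 - 6·x^2 + 2·x, leaving 3·x^2 + 11·x - 5
  leading term 3·x^2: subtract (3)·g(x) = 3·x^2 + 9·x - 3, leaving 2·x - 2
The remainder r(x) = 2·x - 2 ≠ 0 (and deg r < deg g), so g ∤ f, i.e. f ∉ (g).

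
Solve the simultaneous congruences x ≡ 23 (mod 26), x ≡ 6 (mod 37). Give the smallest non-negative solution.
x ≡ 413 (mod 962); the representative in [0, 962) is 413

The moduli 26, 37 are pairwise coprime, so by the CRT there is a unique solution mod 26·37 = 962.
Solve by successive substitution. Start with x ≡ 23 (mod 26).
  Combine with x ≡ 6 (mod 37): write x = 23 + 26·t and require 23 + 26·t ≡ 6 (mod 37), i.e. 26·t ≡ 6 − 23 ≡ 20 (mod 37). Since 26^(−1) ≡ 10 (mod 37), t ≡ 10·20 ≡ 15 (mod 37). So x ≡ 23 + 26·15 = 413 (mod 962).
Unique solution in [0, 962): x = 413.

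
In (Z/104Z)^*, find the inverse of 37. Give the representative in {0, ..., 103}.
37^(−1) ≡ 45 (mod 104)

Apply the extended Euclidean algorithm to (104, 37), tracking rows (r, s, t) with s·104 + t·37 = r. Each division r_prev = q·r_cur + r_new produces the new row as (previous row) − q·(current row):
  row A: (104, 1, 0)   [1·104 + 0·37 = 104]
  row B: (37, 0, 1)   [0·104 + 1·37 = 37]
  104 = 2·37 + 30   → row C = row A − 2·row B = (30, 1, −2)   [check: 1·104 − 2·37 = 30]
  37 = 1·30 + 7   → row D = row B − 1·row C = (7, −1, 3)   [check: −1·104 + 3·37 = 7]
  30 = 4·7 + 2   → row E = row C − 4·row D = (2, 5, −14)   [check: 5·104 − 14·37 = 2]
  7 = 3·2 + 1   → row F = row D − 3·row E = (1, −16, 45)   [check: −16·104 + 45·37 = 1]
  2 = 2·1 + 0   → remainder 0, stop. gcd = 1 (last nonzero row F).
The gcd is 1, so 37 is invertible mod 104. The last nonzero row gives −16·104 + 45·37 = 1, so t = 45. So 37^(−1) ≡ 45 (mod 104). Verify: 37 · 45 = 1665 ≡ 1 (mod 104). ✓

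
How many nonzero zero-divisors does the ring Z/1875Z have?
In Z/1875Z each nonzero element is either a unit (gcd with 1875 is 1) or a zero-divisor (gcd > 1). The number of units is φ(1875): factorise 1875 = 3 · 5^4, so φ(1875) = (3 − 1) · (5^4 − 5^3) = 2 · 500 = 1000. The nonzero elements number 1875 − 1 = 1874. Hence the nonzero zero-divisors number 1874 − 1000 = 874.

Final answer: Z/1875Z has 874 nonzero zero-divisors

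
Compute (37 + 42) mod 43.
Both summands are already reduced mod 43. 37 + 42 = 79; 79 = 1·43 + 36, so (37 + 42) mod 43 = 36.

Final answer: 36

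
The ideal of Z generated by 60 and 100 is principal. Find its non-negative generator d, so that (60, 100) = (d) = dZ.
(60, 100) = (20); d = 20

In the PID Z, (a, b) is generated by gcd(a, b). Compute gcd(100, 60) with the extended Euclidean algorithm, tracking rows (r, s, t) with s·100 + t·60 = r:
  row A: (100, 1, 0)   [1·100 + 0·60 = 100]
  row B: (60, 0, 1)   [0·100 + 1·60 = 60]
  100 = 1·60 + 40   → row C = row A − 1·row B = (40, 1, −1)   [check: 1·100 − 1·60 = 40]
  60 = 1·40 + 20   → row D = row B − 1·row C = (20, −1, 2)   [check: −1·100 + 2·60 = 20]
  40 = 2·20 + 0   → remainder 0, stop. gcd = 20 (last nonzero row D).
So gcd(60, 100) = 20, with Bézout identity −1·100 + 2·60 = 20. Containment (⊇): the Bézout identity exhibits 20 as an element of (60, 100), giving (20) ⊆ (60, 100). Containment (⊆): since 20 | 60 and 20 | 100 (60 = 20·3, 100 = 20·5), every Z-linear combination of 60 and 100 is divisible by 20, so (60, 100) ⊆ (20). Therefore (60, 100) = (20), d = 20.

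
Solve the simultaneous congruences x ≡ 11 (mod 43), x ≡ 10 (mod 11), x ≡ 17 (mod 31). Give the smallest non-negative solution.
x ≡ 3365 (mod 14663); the representative in [0, 14663) is 3365

The moduli 43, 11, 31 are pairwise coprime, so by the CRT there is a unique solution mod 43·11·31 = 14663.
Solve by successive substitution. Start with x ≡ 11 (mod 43).
  Combine with x ≡ 10 (mod 11): write x = 11 + 43·t and require 11 + 43·t ≡ 10 (mod 11), i.e. 43·t ≡ 10 − 11 ≡ 10 (mod 11). Since 43^(−1) ≡ 10 (mod 11) (43 ≡ 10 (mod 11)), t ≡ 10·10 ≡ 1 (mod 11). So x ≡ 11 + 43·1 = 54 (mod 473).
  Combine with x ≡ 17 (mod 31): write x = 54 + 473·t and require 54 + 473·t ≡ 17 (mod 31), i.e. 473·t ≡ 17 − 54 ≡ 25 (mod 31). Since 473^(−1) ≡ 4 (mod 31) (473 ≡ 8 (mod 31)), t ≡ 4·25 ≡ 7 (mod 31). So x ≡ 54 + 473·7 = 3365 (mod 14663).
Unique solution in [0, 14663): x = 3365.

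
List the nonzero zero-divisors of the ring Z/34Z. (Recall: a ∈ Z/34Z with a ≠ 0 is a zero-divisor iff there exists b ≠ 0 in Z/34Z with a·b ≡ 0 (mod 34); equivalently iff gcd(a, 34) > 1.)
An element a ∈ Z/34Z (with a ≠ 0) is a zero-divisor iff gcd(a, 34) > 1 (because a is a unit precisely when gcd(a, n) = 1, and in Z/nZ every nonzero, non-unit element is a zero-divisor). Scan a = 1, ..., 33 and keep those with gcd(a, 34) > 1:
  gcd(2, 34) = 2, gcd(4, 34) = 2, gcd(6, 34) = 2, gcd(8, 34) = 2, gcd(10, 34) = 2, gcd(12, 34) = 2, gcd(14, 34) = 2, gcd(16, 34) = 2, gcd(17, 34) = 17, gcd(18, 34) = 2, gcd(20, 34) = 2, gcd(22, 34) = 2, gcd(24, 34) = 2, gcd(26, 34) = 2, gcd(28, 34) = 2, gcd(30, 34) = 2, gcd(32, 34) = 2.
All other a ∈ {1, ..., 33} have gcd(a, 34) = 1 and are units. So the nonzero zero-divisors are exactly the 17 values of a appearing in this scan.

Final answer: nonzero zero-divisors of Z/34Z = {2, 4, 6, 8, 10, 12, 14, 16, 17, 18, 20, 22, 24, 26, 28, 30, 32}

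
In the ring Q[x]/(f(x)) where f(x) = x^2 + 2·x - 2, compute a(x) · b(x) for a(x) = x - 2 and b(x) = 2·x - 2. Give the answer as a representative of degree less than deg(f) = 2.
a · b ≡ 8 - 10·x (mod f(x))

First multiply in Q[x] without reducing: a · b = 2·x^2 - 6·x + 4. Now divide by f(x) = x^2 + 2·x - 2, eliminating the leading term at each step:
  leading term 2·x^2: subtract (2)·f(x) = 2·x^2 + 4·x - 4, leaving 8 - 10·x
The degree is now < 2, so this is the remainder. Hence a · b ≡ 8 - 10·x in Q[x]/(f).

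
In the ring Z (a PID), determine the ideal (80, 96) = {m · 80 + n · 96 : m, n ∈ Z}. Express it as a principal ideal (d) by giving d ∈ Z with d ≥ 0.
(80, 96) = (16); d = 16

In the PID Z, (a, b) is generated by gcd(a, b). Compute gcd(96, 80) with the extended Euclidean algorithm, tracking rows (r, s, t) with s·96 + t·80 = r:
  row A: (96, 1, 0)   [1·96 + 0·80 = 96]
  row B: (80, 0, 1)   [0·96 + 1·80 = 80]
  96 = 1·80 + 16   → row C = row A − 1·row B = (16, 1, −1)   [check: 1·96 − 1·80 = 16]
  80 = 5·16 + 0   → remainder 0, stop. gcd = 16 (last nonzero row C).
So gcd(80, 96) = 16, with Bézout identity 1·96 − 1·80 = 16. Containment (⊇): the Bézout identity exhibits 16 as an element of (80, 96), giving (16) ⊆ (80, 96). Containment (⊆): since 16 | 80 and 16 | 96 (80 = 16·5, 96 = 16·6), every Z-linear combination of 80 and 96 is divisible by 16, so (80, 96) ⊆ (16). Therefore (80, 96) = (16), d = 16.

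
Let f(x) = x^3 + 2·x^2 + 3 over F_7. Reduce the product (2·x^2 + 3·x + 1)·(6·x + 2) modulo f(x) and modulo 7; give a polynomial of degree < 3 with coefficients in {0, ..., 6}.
a · b ≡ 5·x^2 + 5·x + 1 (mod f(x))

Multiply as integer polynomials: a · b = 12·x^3 + 22·x^2 + 12·x + 2. Reducing coefficients mod 7: a · b ≡ 5·x^3 + x^2 + 5·x + 2. Now divide by f(x) = x^3 + 2·x^2 + 3 in F_7[x], eliminating the leading term at each step:
  leading term 5·x^3: subtract (5)·f(x) = 5·x^3 + 3·x^2 + 1, leaving 5·x^2 + 5·x + 1 (coefficients mod 7)
The degree is now < 3, so this is the remainder. Hence a · b ≡ 5·x^2 + 5·x + 1 in F_7[x]/(f).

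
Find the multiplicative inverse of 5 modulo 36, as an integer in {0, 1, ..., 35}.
5^(−1) ≡ 29 (mod 36)

Apply the extended Euclidean algorithm to (36, 5), tracking rows (r, s, t) with s·36 + t·5 = r. Each division r_prev = q·r_cur + r_new produces the new row as (previous row) − q·(current row):
  row A: (36, 1, 0)   [1·36 + 0·5 = 36]
  row B: (5, 0, 1)   [0·36 + 1·5 = 5]
  36 = 7·5 + 1   → row C = row A − 7·row B = (1, 1, −7)   [check: 1·36 − 7·5 = 1]
  5 = 5·1 + 0   → remainder 0, stop. gcd = 1 (last nonzero row C).
The gcd is 1, so 5 is invertible mod 36. The last nonzero row gives 1·36 − 7·5 = 1, so t = −7. So 5^(−1) ≡ −7 ≡ 29 (mod 36). Verify: 5 · 29 = 145 ≡ 1 (mod 36). ✓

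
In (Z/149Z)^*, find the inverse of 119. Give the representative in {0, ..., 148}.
119^(−1) ≡ 144 (mod 149)

Apply the extended Euclidean algorithm to (149, 119), tracking rows (r, s, t) with s·149 + t·119 = r. Each division r_prev = q·r_cur + r_new produces the new row as (previous row) − q·(current row):
  row A: (149, 1, 0)   [1·149 + 0·119 = 149]
  row B: (119, 0, 1)   [0·149 + 1·119 = 119]
  149 = 1·119 + 30   → row C = row A − 1·row B = (30, 1, −1)   [check: 1·149 − 1·119 = 30]
  119 = 3·30 + 29   → row D = row B − 3·row C = (29, −3, 4)   [check: −3·149 + 4·119 = 29]
  30 = 1·29 + 1   → row E = row C − 1·row D = (1, 4, −5)   [check: 4·149 − 5·119 = 1]
  29 = 29·1 + 0   → remainder 0, stop. gcd = 1 (last nonzero row E).
The gcd is 1, so 119 is invertible mod 149. The last nonzero row gives 4·149 − 5·119 = 1, so t = −5. So 119^(−1) ≡ −5 ≡ 144 (mod 149). Verify: 119 · 144 = 17136 ≡ 1 (mod 149). ✓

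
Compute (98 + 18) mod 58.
Reduce the summands first: 98 ≡ 40 (mod 58), so 98 + 18 ≡ 40 + 18 (mod 58). 40 + 18 = 58; 58 = 1·58 + 0, so (98 + 18) mod 58 = 0.

Final answer: 0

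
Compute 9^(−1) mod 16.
Apply the extended Euclidean algorithm to (16, 9), tracking rows (r, s, t) with s·16 + t·9 = r. Each division r_prev = q·r_cur + r_new produces the new row as (previous row) − q·(current row):
  row A: (16, 1, 0)   [1·16 + 0·9 = 16]
  row B: (9, 0, 1)   [0·16 + 1·9 = 9]
  16 = 1·9 + 7   → row C = row A − 1·row B = (7, 1, −1)   [check: 1·16 − 1·9 = 7]
  9 = 1·7 + 2   → row D = row B − 1·row C = (2, −1, 2)   [check: −1·16 + 2·9 = 2]
  7 = 3·2 + 1   → row E = row C − 3·row D = (1, 4, −7)   [check: 4·16 − 7·9 = 1]
  2 = 2·1 + 0   → remainder 0, stop. gcd = 1 (last nonzero row E).
The gcd is 1, so 9 is invertible mod 16. The last nonzero row gives 4·16 − 7·9 = 1, so t = −7. So 9^(−1) ≡ −7 ≡ 9 (mod 16). Verify: 9 · 9 = 81 ≡ 1 (mod 16). ✓

Final answer: 9^(−1) ≡ 9 (mod 16)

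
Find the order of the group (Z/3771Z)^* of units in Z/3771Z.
|(Z/3771Z)^*| = 2508

(Z/3771Z)^* consists of the classes a with gcd(a, 3771) = 1, so its order is φ(3771). φ is multiplicative, with φ(p^e) = p^e − p^(e−1). Factorise 3771 = 3^2 · 419. Then
  φ(3771) = (3^2 − 3^1) · (419 − 1) = 6 · 418 = 2508.
Thus |(Z/3771Z)^*| = 2508.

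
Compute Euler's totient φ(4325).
φ is multiplicative, with φ(p^e) = p^e − p^(e−1). Factorise 4325 = 5^2 · 173. Then
  φ(4325) = (5^2 − 5^1) · (173 − 1) = 20 · 172 = 3440.

Final answer: φ(4325) = 3440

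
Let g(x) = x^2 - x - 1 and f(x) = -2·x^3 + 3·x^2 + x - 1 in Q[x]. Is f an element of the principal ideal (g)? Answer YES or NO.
In Q[x] the ideal (g) consists of all multiples of g, so f ∈ (g) iff g | f, i.e. iff the remainder of f on division by g is 0. Divide f by g (g is monic, so eliminate the leading term of the running remainder at each step):
  leading term -2·x^3: subtract (-2·x)·g(x) = -2·x^3 + 2·x^2 + 2·x, leaving x^2 - x - 1
  leading term x^2: subtract (1)·g(x) = x^2 - x - 1, leaving 0
The remainder is 0, so f(x) = g(x) · h(x) with h(x) = 1 - 2·x. Hence g | f, i.e. f ∈ (g).

Final answer: YES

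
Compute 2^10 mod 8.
0

Use repeated squaring. Binary(10) = 1010. Walk through the bits of the exponent 10 left-to-right: at each bit after the leading one, square the running value, then multiply by 2 if the bit is 1 (always reducing mod 8):
  bit 1 = 1 (leading): start with 2.
  bit 2 = 0: square 2^2 = 4 (mod 8).
  bit 3 = 1: square 4^2 = 16 ≡ 0; bit is 1, so multiply 0·2 = 0 (mod 8).
  bit 4 = 0: square 0^2 = 0 (mod 8).
Final value: 2^10 ≡ 0 (mod 8).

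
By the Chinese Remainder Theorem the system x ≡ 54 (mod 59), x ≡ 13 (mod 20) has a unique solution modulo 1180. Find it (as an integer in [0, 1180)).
x ≡ 113 (mod 1180); the representative in [0, 1180) is 113

The moduli 59, 20 are pairwise coprime, so by the CRT there is a unique solution mod 59·20 = 1180.
Solve by successive substitution. Start with x ≡ 54 (mod 59).
  Combine with x ≡ 13 (mod 20): write x = 54 + 59·t and require 54 + 59·t ≡ 13 (mod 20), i.e. 59·t ≡ 13 − 54 ≡ 19 (mod 20). Since 59^(−1) ≡ 19 (mod 20) (59 ≡ 19 (mod 20)), t ≡ 19·19 ≡ 1 (mod 20). So x ≡ 54 + 59·1 = 113 (mod 1180).
Unique solution in [0, 1180): x = 113.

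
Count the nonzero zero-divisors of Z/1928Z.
In Z/1928Z each nonzero element is either a unit (gcd with 1928 is 1) or a zero-divisor (gcd > 1). The number of units is φ(1928): factorise 1928 = 2^3 · 241, so φ(1928) = (2^3 − 2^2) · (241 − 1) = 4 · 240 = 960. The nonzero elements number 1928 − 1 = 1927. Hence the nonzero zero-divisors number 1927 − 960 = 967.

Final answer: Z/1928Z has 967 nonzero zero-divisors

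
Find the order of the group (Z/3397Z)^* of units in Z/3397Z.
|(Z/3397Z)^*| = 3276

(Z/3397Z)^* consists of the classes a with gcd(a, 3397) = 1, so its order is φ(3397). φ is multiplicative, with φ(p^e) = p^e − p^(e−1). Factorise 3397 = 43 · 79. Then
  φ(3397) = (43 − 1) · (79 − 1) = 42 · 78 = 3276.
Thus |(Z/3397Z)^*| = 3276.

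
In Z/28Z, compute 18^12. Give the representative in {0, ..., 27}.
8

Use repeated squaring. Binary(12) = 1100. Walk through the bits of the exponent 12 left-to-right: at each bit after the leading one, square the running value, then multiply by 18 if the bit is 1 (always reducing mod 28):
  bit 1 = 1 (leading): start with 18.
  bit 2 = 1: square 18^2 = 324 ≡ 16; bit is 1, so multiply 16·18 = 288 ≡ 8 (mod 28).
  bit 3 = 0: square 8^2 = 64 ≡ 8 (mod 28).
  bit 4 = 0: square 8^2 = 64 ≡ 8 (mod 28).
Final value: 18^12 ≡ 8 (mod 28).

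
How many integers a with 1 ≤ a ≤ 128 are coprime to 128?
64

The number of a ∈ {1, ..., 128} with gcd(a, 128) = 1 is by definition Euler's totient φ(128). φ is multiplicative, with φ(p^e) = p^e − p^(e−1). Factorise 128 = 2^7. Then
  φ(128) = (2^7 − 2^6) = 64 = 64.
So there are 64 such integers.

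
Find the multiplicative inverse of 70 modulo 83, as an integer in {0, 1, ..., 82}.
Apply the extended Euclidean algorithm to (83, 70), tracking rows (r, s, t) with s·83 + t·70 = r. Each division r_prev = q·r_cur + r_new produces the new row as (previous row) − q·(current row):
  row A: (83, 1, 0)   [1·83 + 0·70 = 83]
  row B: (70, 0, 1)   [0·83 + 1·70 = 70]
  83 = 1·70 + 13   → row C = row A − 1·row B = (13, 1, −1)   [check: 1·83 − 1·70 = 13]
  70 = 5·13 + 5   → row D = row B − 5·row C = (5, −5, 6)   [check: −5·83 + 6·70 = 5]
  13 = 2·5 + 3   → row E = row C − 2·row D = (3, 11, −13)   [check: 11·83 − 13·70 = 3]
  5 = 1·3 + 2   → row F = row D − 1·row E = (2, −16, 19)   [check: −16·83 + 19·70 = 2]
  3 = 1·2 + 1   → row G = row E − 1·row F = (1, 27, −32)   [check: 27·83 − 32·70 = 1]
  2 = 2·1 + 0   → remainder 0, stop. gcd = 1 (last nonzero row G).
The gcd is 1, so 70 is invertible mod 83. The last nonzero row gives 27·83 − 32·70 = 1, so t = −32. So 70^(−1) ≡ −32 ≡ 51 (mod 83). Verify: 70 · 51 = 3570 ≡ 1 (mod 83). ✓

Final answer: 70^(−1) ≡ 51 (mod 83)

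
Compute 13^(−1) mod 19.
13^(−1) ≡ 3 (mod 19)

Apply the extended Euclidean algorithm to (19, 13), tracking rows (r, s, t) with s·19 + t·13 = r. Each division r_prev = q·r_cur + r_new produces the new row as (previous row) − q·(current row):
  row A: (19, 1, 0)   [1·19 + 0·13 = 19]
  row B: (13, 0, 1)   [0·19 + 1·13 = 13]
  19 = 1·13 + 6   → row C = row A − 1·row B = (6, 1, −1)   [check: 1·19 − 1·13 = 6]
  13 = 2·6 + 1   → row D = row B − 2·row C = (1, −2, 3)   [check: −2·19 + 3·13 = 1]
  6 = 6·1 + 0   → remainder 0, stop. gcd = 1 (last nonzero row D).
The gcd is 1, so 13 is invertible mod 19. The last nonzero row gives −2·19 + 3·13 = 1, so t = 3. So 13^(−1) ≡ 3 (mod 19). Verify: 13 · 3 = 39 ≡ 1 (mod 19). ✓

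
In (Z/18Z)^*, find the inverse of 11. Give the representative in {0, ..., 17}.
Apply the extended Euclidean algorithm to (18, 11), tracking rows (r, s, t) with s·18 + t·11 = r. Each division r_prev = q·r_cur + r_new produces the new row as (previous row) − q·(current row):
  row A: (18, 1, 0)   [1·18 + 0·11 = 18]
  row B: (11, 0, 1)   [0·18 + 1·11 = 11]
  18 = 1·11 + 7   → row C = row A − 1·row B = (7, 1, −1)   [check: 1·18 − 1·11 = 7]
  11 = 1·7 + 4   → row D = row B − 1·row C = (4, −1, 2)   [check: −1·18 + 2·11 = 4]
  7 = 1·4 + 3   → row E = row C − 1·row D = (3, 2, −3)   [check: 2·18 − 3·11 = 3]
  4 = 1·3 + 1   → row F = row D − 1·row E = (1, −3, 5)   [check: −3·18 + 5·11 = 1]
  3 = 3·1 + 0   → remainder 0, stop. gcd = 1 (last nonzero row F).
The gcd is 1, so 11 is invertible mod 18. The last nonzero row gives −3·18 + 5·11 = 1, so t = 5. So 11^(−1) ≡ 5 (mod 18). Verify: 11 · 5 = 55 ≡ 1 (mod 18). ✓

Final answer: 11^(−1) ≡ 5 (mod 18)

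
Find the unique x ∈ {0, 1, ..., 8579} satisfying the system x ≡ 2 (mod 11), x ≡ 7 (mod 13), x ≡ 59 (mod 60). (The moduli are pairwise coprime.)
The moduli 11, 13, 60 are pairwise coprime, so by the CRT there is a unique solution mod 11·13·60 = 8580.
Solve by successive substitution. Start with x ≡ 2 (mod 11).
  Combine with x ≡ 7 (mod 13): write x = 2 + 11·t and require 2 + 11·t ≡ 7 (mod 13), i.e. 11·t ≡ 7 − 2 ≡ 5 (mod 13). Since 11^(−1) ≡ 6 (mod 13), t ≡ 6·5 ≡ 4 (mod 13). So x ≡ 2 + 11·4 = 46 (mod 143).
  Combine with x ≡ 59 (mod 60): write x = 46 + 143·t and require 46 + 143·t ≡ 59 (mod 60), i.e. 143·t ≡ 59 − 46 ≡ 13 (mod 60). Since 143^(−1) ≡ 47 (mod 60) (143 ≡ 23 (mod 60)), t ≡ 47·13 ≡ 11 (mod 60). So x ≡ 46 + 143·11 = 1619 (mod 8580).
Unique solution in [0, 8580): x = 1619.

Final answer: x ≡ 1619 (mod 8580); the representative in [0, 8580) is 1619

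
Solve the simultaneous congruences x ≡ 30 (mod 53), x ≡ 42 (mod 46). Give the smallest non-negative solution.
x ≡ 1514 (mod 2438); the representative in [0, 2438) is 1514

The moduli 53, 46 are pairwise coprime, so by the CRT there is a unique solution mod 53·46 = 2438.
Solve by successive substitution. Start with x ≡ 30 (mod 53).
  Combine with x ≡ 42 (mod 46): write x = 30 + 53·t and require 30 + 53·t ≡ 42 (mod 46), i.e. 53·t ≡ 42 − 30 ≡ 12 (mod 46). Since 53^(−1) ≡ 33 (mod 46) (53 ≡ 7 (mod 46)), t ≡ 33·12 ≡ 28 (mod 46). So x ≡ 30 + 53·28 = 1514 (mod 2438).
Unique solution in [0, 2438): x = 1514.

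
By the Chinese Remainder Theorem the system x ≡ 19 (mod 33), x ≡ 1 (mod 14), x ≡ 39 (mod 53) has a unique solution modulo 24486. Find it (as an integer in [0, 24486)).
x ≡ 22723 (mod 24486); the representative in [0, 24486) is 22723

The moduli 33, 14, 53 are pairwise coprime, so by the CRT there is a unique solution mod 33·14·53 = 24486.
Solve by successive substitution. Start with x ≡ 19 (mod 33).
  Combine with x ≡ 1 (mod 14): write x = 19 + 33·t and require 19 + 33·t ≡ 1 (mod 14), i.e. 33·t ≡ 1 − 19 ≡ 10 (mod 14). Since 33^(−1) ≡ 3 (mod 14) (33 ≡ 5 (mod 14)), t ≡ 3·10 ≡ 2 (mod 14). So x ≡ 19 + 33·2 = 85 (mod 462).
  Combine with x ≡ 39 (mod 53): write x = 85 + 462·t and require 85 + 462·t ≡ 39 (mod 53), i.e. 462·t ≡ 39 − 85 ≡ 7 (mod 53). Since 462^(−1) ≡ 7 (mod 53) (462 ≡ 38 (mod 53)), t ≡ 7·7 ≡ 49 (mod 53). So x ≡ 85 + 462·49 = 22723 (mod 24486).
Unique solution in [0, 24486): x = 22723.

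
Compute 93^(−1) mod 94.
Apply the extended Euclidean algorithm to (94, 93), tracking rows (r, s, t) with s·94 + t·93 = r. Each division r_prev = q·r_cur + r_new produces the new row as (previous row) − q·(current row):
  row A: (94, 1, 0)   [1·94 + 0·93 = 94]
  row B: (93, 0, 1)   [0·94 + 1·93 = 93]
  94 = 1·93 + 1   → row C = row A − 1·row B = (1, 1, −1)   [check: 1·94 − 1·93 = 1]
  93 = 93·1 + 0   → remainder 0, stop. gcd = 1 (last nonzero row C).
The gcd is 1, so 93 is invertible mod 94. The last nonzero row gives 1·94 − 1·93 = 1, so t = −1. So 93^(−1) ≡ −1 ≡ 93 (mod 94). Verify: 93 · 93 = 8649 ≡ 1 (mod 94). ✓

Final answer: 93^(−1) ≡ 93 (mod 94)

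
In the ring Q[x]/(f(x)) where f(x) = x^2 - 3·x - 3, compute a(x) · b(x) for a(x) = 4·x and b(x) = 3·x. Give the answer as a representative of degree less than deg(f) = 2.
a · b ≡ 36·x + 36 (mod f(x))

First multiply in Q[x] without reducing: a · b = 12·x^2. Now divide by f(x) = x^2 - 3·x - 3, eliminating the leading term at each step:
  leading term 12·x^2: subtract (12)·f(x) = 12·x^2 - 36·x - 36, leaving 36·x + 36
The degree is now < 2, so this is the remainder. Hence a · b ≡ 36·x + 36 in Q[x]/(f).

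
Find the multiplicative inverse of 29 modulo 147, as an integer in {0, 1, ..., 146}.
29^(−1) ≡ 71 (mod 147)

Apply the extended Euclidean algorithm to (147, 29), tracking rows (r, s, t) with s·147 + t·29 = r. Each division r_prev = q·r_cur + r_new produces the new row as (previous row) − q·(current row):
  row A: (147, 1, 0)   [1·147 + 0·29 = 147]
  row B: (29, 0, 1)   [0·147 + 1·29 = 29]
  147 = 5·29 + 2   → row C = row A − 5·row B = (2, 1, −5)   [check: 1·147 − 5·29 = 2]
  29 = 14·2 + 1   → row D = row B − 14·row C = (1, −14, 71)   [check: −14·147 + 71·29 = 1]
  2 = 2·1 + 0   → remainder 0, stop. gcd = 1 (last nonzero row D).
The gcd is 1, so 29 is invertible mod 147. The last nonzero row gives −14·147 + 71·29 = 1, so t = 71. So 29^(−1) ≡ 71 (mod 147). Verify: 29 · 71 = 2059 ≡ 1 (mod 147). ✓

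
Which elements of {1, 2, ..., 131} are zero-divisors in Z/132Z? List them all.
An element a ∈ Z/132Z (with a ≠ 0) is a zero-divisor iff gcd(a, 132) > 1 (because a is a unit precisely when gcd(a, n) = 1, and in Z/nZ every nonzero, non-unit element is a zero-divisor). Scan a = 1, ..., 131 and keep those with gcd(a, 132) > 1:
  gcd(2, 132) = 2, gcd(3, 132) = 3, gcd(4, 132) = 4, gcd(6, 132) = 6, gcd(8, 132) = 4, gcd(9, 132) = 3, gcd(10, 132) = 2, gcd(11, 132) = 11, gcd(12, 132) = 12, gcd(14, 132) = 2, gcd(15, 132) = 3, gcd(16, 132) = 4, gcd(18, 132) = 6, gcd(20, 132) = 4, gcd(21, 132) = 3, gcd(22, 132) = 22, gcd(24, 132) = 12, gcd(26, 132) = 2, gcd(27, 132) = 3, gcd(28, 132) = 4, gcd(30, 132) = 6, gcd(32, 132) = 4, gcd(33, 132) = 33, gcd(34, 132) = 2, gcd(36, 132) = 12, gcd(38, 132) = 2, gcd(39, 132) = 3, gcd(40, 132) = 4, gcd(42, 132) = 6, gcd(44, 132) = 44, gcd(45, 132) = 3, gcd(46, 132) = 2, gcd(48, 132) = 12, gcd(50, 132) = 2, gcd(51, 132) = 3, gcd(52, 132) = 4, gcd(54, 132) = 6, gcd(55, 132) = 11, gcd(56, 132) = 4, gcd(57, 132) = 3, gcd(58, 132) = 2, gcd(60, 132) = 12, gcd(62, 132) = 2, gcd(63, 132) = 3, gcd(64, 132) = 4, gcd(66, 132) = 66, gcd(68, 132) = 4, gcd(69, 132) = 3, gcd(70, 132) = 2, gcd(72, 132) = 12, gcd(74, 132) = 2, gcd(75, 132) = 3, gcd(76, 132) = 4, gcd(77, 132) = 11, gcd(78, 132) = 6, gcd(80, 132) = 4, gcd(81, 132) = 3, gcd(82, 132) = 2, gcd(84, 132) = 12, gcd(86, 132) = 2, gcd(87, 132) = 3, gcd(88, 132) = 44, gcd(90, 132) = 6, gcd(92, 132) = 4, gcd(93, 132) = 3, gcd(94, 132) = 2, gcd(96, 132) = 12, gcd(98, 132) = 2, gcd(99, 132) = 33, gcd(100, 132) = 4, gcd(102, 132) = 6, gcd(104, 132) = 4, gcd(105, 132) = 3, gcd(106, 132) = 2, gcd(108, 132) = 12, gcd(110, 132) = 22, gcd(111, 132) = 3, gcd(112, 132) = 4, gcd(114, 132) = 6, gcd(116, 132) = 4, gcd(117, 132) = 3, gcd(118, 132) = 2, gcd(120, 132) = 12, gcd(121, 132) = 11, gcd(122, 132) = 2, gcd(123, 132) = 3, gcd(124, 132) = 4, gcd(126, 132) = 6, gcd(128, 132) = 4, gcd(129, 132) = 3, gcd(130, 132) = 2.
All other a ∈ {1, ..., 131} have gcd(a, 132) = 1 and are units. So the nonzero zero-divisors are exactly the 91 values of a appearing in this scan.

Final answer: nonzero zero-divisors of Z/132Z = {2, 3, 4, 6, 8, 9, 10, 11, 12, 14, 15, 16, 18, 20, 21, 22, 24, 26, 27, 28, 30, 32, 33, 34, 36, 38, 39, 40, 42, 44, 45, 46, 48, 50, 51, 52, 54, 55, 56, 57, 58, 60, 62, 63, 64, 66, 68, 69, 70, 72, 74, 75, 76, 77, 78, 80, 81, 82, 84, 86, 87, 88, 90, 92, 93, 94, 96, 98, 99, 100, 102, 104, 105, 106, 108, 110, 111, 112, 114, 116, 117, 118, 120, 121, 122, 123, 124, 126, 128, 129, 130}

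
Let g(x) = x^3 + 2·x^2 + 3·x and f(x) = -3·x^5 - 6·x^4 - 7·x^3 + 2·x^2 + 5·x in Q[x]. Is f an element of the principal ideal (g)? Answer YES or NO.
NO

In Q[x] the ideal (g) consists of all multiples of g, so f ∈ (g) iff g | f, i.e. iff the remainder of f on division by g is 0. Divide f by g (g is monic, so eliminate the leading term of the running remainder at each step):
  leading term -3·x^5: subtract (-3·x^2)·g(x) = -3·x^5 - 6·x^4 - 9·x^3, leaving 2·x^3 + 2·x^2 + 5·x
  leading term 2·x^3: subtract (2)·g(x) = 2·x^3 + 4·x^2 + 6·x, leaving -2·x^2 - x
The remainder r(x) = -2·x^2 - x ≠ 0 (and deg r < deg g), so g ∤ f, i.e. f ∉ (g).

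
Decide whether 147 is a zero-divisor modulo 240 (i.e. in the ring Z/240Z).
YES

gcd(147, 240) = 3 > 1, so 147 is not a unit in Z/240Z. In Z/nZ every nonzero non-unit is a zero-divisor: explicitly, take b = 240/gcd = 80 ≠ 0 (mod 240); then 147·80 = 11760 = 49·240, i.e. 147·80 ≡ 0 (mod 240). So 147 is a zero-divisor.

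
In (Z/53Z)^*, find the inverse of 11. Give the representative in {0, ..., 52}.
Apply the extended Euclidean algorithm to (53, 11), tracking rows (r, s, t) with s·53 + t·11 = r. Each division r_prev = q·r_cur + r_new produces the new row as (previous row) − q·(current row):
  row A: (53, 1, 0)   [1·53 + 0·11 = 53]
  row B: (11, 0, 1)   [0·53 + 1·11 = 11]
  53 = 4·11 + 9   → row C = row A − 4·row B = (9, 1, −4)   [check: 1·53 − 4·11 = 9]
  11 = 1·9 + 2   → row D = row B − 1·row C = (2, −1, 5)   [check: −1·53 + 5·11 = 2]
  9 = 4·2 + 1   → row E = row C − 4·row D = (1, 5, −24)   [check: 5·53 − 24·11 = 1]
  2 = 2·1 + 0   → remainder 0, stop. gcd = 1 (last nonzero row E).
The gcd is 1, so 11 is invertible mod 53. The last nonzero row gives 5·53 − 24·11 = 1, so t = −24. So 11^(−1) ≡ −24 ≡ 29 (mod 53). Verify: 11 · 29 = 319 ≡ 1 (mod 53). ✓

Final answer: 11^(−1) ≡ 29 (mod 53)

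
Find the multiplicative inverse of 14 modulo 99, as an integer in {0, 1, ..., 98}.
14^(−1) ≡ 92 (mod 99)

Apply the extended Euclidean algorithm to (99, 14), tracking rows (r, s, t) with s·99 + t·14 = r. Each division r_prev = q·r_cur + r_new produces the new row as (previous row) − q·(current row):
  row A: (99, 1, 0)   [1·99 + 0·14 = 99]
  row B: (14, 0, 1)   [0·99 + 1·14 = 14]
  99 = 7·14 + 1   → row C = row A − 7·row B = (1, 1, −7)   [check: 1·99 − 7·14 = 1]
  14 = 14·1 + 0   → remainder 0, stop. gcd = 1 (last nonzero row C).
The gcd is 1, so 14 is invertible mod 99. The last nonzero row gives 1·99 − 7·14 = 1, so t = −7. So 14^(−1) ≡ −7 ≡ 92 (mod 99). Verify: 14 · 92 = 1288 ≡ 1 (mod 99). ✓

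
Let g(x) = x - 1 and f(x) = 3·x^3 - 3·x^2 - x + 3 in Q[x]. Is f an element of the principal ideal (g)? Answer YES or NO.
In Q[x] the ideal (g) consists of all multiples of g, so f ∈ (g) iff g | f, i.e. iff the remainder of f on division by g is 0. Divide f by g (g is monic, so eliminate the leading term of the running remainder at each step):
  leading term 3·x^3: subtract (3·x^2)·g(x) = 3·x^3 - 3·x^2, leaving 3 - x
  leading term -x: subtract (-1)·g(x) = 1 - x, leaving 2
The remainder r(x) = 2 ≠ 0 (and deg r < deg g), so g ∤ f, i.e. f ∉ (g).

Final answer: NO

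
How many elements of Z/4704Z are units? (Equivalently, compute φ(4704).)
Z/4704Z has φ(4704) = 1344 units

An element a ∈ Z/4704Z is a unit iff gcd(a, 4704) = 1, so the number of units is φ(4704). φ is multiplicative, with φ(p^e) = p^e − p^(e−1). Factorise 4704 = 2^5 · 3 · 7^2. Then
  φ(4704) = (2^5 − 2^4) · (3 − 1) · (7^2 − 7^1) = 16 · 2 · 42 = 1344.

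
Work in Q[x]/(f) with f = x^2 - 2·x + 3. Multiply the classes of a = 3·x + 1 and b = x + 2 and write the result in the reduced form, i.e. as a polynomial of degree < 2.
First multiply in Q[x] without reducing: a · b = 3·x^2 + 7·x + 2. Now divide by f(x) = x^2 - 2·x + 3, eliminating the leading term at each step:
  leading term 3·x^2: subtract (3)·f(x) = 3·x^2 - 6·x + 9, leaving 13·x - 7
The degree is now < 2, so this is the remainder. Hence a · b ≡ 13·x - 7 in Q[x]/(f).

Final answer: a · b ≡ 13·x - 7 (mod f(x))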